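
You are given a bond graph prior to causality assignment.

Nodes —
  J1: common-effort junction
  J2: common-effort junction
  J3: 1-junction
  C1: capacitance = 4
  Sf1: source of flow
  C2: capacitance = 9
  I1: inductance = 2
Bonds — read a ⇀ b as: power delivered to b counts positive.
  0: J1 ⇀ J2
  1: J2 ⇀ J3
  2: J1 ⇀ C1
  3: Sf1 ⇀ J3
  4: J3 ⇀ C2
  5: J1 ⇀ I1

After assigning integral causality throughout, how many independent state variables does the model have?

bond 3 stroke at Sf1  (Sf1 (Sf) sets flow on bond)
bond 1 stroke at J3  (J3 flow already set via bond 3)
bond 4 stroke at J3  (J3 flow already set via bond 3)
bond 0 stroke at J2  (J2: last free bond brings effort in)
bond 2 stroke at J1  (C1: C, integral causality)
bond 5 stroke at I1  (common-e at J1 fixed by 2)

3  (C1, C2, I1 all integral)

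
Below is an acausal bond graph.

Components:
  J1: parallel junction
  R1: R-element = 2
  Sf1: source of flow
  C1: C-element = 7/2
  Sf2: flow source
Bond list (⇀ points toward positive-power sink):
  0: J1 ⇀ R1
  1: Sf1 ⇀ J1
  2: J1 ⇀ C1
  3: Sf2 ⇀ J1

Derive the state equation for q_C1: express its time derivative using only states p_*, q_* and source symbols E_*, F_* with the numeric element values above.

#1 stroke at Sf1  (Sf1 (Sf) sets flow on bond)
#3 stroke at Sf2  (Sf2 (Sf) sets flow on bond)
#2 stroke at J1  (C1 integral (e out))
#0 stroke at R1  (J1: bond 2 brought effort, rest push out)

dq_C1/dt = F_Sf1 + F_Sf2 - q_C1/7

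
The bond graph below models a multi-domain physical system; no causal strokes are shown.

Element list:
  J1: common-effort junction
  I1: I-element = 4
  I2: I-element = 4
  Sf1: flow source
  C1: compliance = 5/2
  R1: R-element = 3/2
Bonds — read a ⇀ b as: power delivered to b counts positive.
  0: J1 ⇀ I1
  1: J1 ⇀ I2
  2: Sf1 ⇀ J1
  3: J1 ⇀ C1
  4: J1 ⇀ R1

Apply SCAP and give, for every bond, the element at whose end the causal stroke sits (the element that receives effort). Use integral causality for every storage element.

bond 2 →Sf1  (Sf1 (Sf) sets flow on bond)
bond 0 →I1  (I1 outputs flow p/I1)
bond 1 →I2  (I2: I, integral causality)
bond 3 →J1  (C1 outputs effort q/C1)
bond 4 →R1  (common-e at J1 fixed by 3)

b0 stroke at I1
b1 stroke at I2
b2 stroke at Sf1
b3 stroke at J1
b4 stroke at R1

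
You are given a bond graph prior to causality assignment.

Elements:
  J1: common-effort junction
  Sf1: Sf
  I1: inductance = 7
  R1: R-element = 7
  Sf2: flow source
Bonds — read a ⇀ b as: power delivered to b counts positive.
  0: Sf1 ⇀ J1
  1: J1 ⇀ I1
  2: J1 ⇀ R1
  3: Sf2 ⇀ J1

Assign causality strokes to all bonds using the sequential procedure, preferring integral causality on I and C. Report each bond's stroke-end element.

#0 stroke→Sf1  (Sf1 (Sf) sets flow on bond)
#3 stroke→Sf2  (Sf2: flow source, stroke at near end)
#1 stroke→I1  (I1 outputs flow p/I1)
#2 stroke→J1  (J1: last free bond brings effort in)

#0 stroke at Sf1
#1 stroke at I1
#2 stroke at J1
#3 stroke at Sf2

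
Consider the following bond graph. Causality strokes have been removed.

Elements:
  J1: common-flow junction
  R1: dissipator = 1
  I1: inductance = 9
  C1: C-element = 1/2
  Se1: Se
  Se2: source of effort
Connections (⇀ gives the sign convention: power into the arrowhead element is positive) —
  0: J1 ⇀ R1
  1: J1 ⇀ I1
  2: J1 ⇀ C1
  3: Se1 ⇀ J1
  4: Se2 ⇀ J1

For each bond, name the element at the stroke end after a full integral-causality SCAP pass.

bond 3 →J1  (source Se1 imposes e)
bond 4 →J1  (source Se2 imposes e)
bond 1 →I1  (I1 outputs flow p/I1)
bond 0 →J1  (common-f at J1 fixed by 1)
bond 2 →J1  (common-f at J1 fixed by 1)

#0 stroke at J1
#1 stroke at I1
#2 stroke at J1
#3 stroke at J1
#4 stroke at J1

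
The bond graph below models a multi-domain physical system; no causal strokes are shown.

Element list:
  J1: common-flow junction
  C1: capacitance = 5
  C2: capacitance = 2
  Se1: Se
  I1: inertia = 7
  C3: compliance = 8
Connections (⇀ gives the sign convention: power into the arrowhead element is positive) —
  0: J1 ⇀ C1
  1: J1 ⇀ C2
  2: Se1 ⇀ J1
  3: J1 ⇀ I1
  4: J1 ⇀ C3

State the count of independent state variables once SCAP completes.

4  (C1, C2, C3, I1 all integral)

β2 →J1  (source Se1 imposes e)
β0 →J1  (C1 outputs effort q/C1)
β1 →J1  (C2 outputs effort q/C2)
β3 →I1  (prefer integral on I1)
β4 →J1  (J1 flow already set via bond 3)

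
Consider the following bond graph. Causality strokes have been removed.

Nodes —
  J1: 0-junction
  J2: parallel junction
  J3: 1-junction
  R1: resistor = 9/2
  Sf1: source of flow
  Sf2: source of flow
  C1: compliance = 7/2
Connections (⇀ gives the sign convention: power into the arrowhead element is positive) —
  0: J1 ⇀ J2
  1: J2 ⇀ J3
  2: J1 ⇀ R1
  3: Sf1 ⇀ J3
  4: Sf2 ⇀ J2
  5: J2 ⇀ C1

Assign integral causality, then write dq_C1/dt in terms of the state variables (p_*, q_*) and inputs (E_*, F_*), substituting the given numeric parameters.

dq_C1/dt = -F_Sf1 + F_Sf2 - 4*q_C1/63

#3 stroke at Sf1  (Sf1 fixes flow; stroke at Sf1)
#4 stroke at Sf2  (Sf2 fixes flow; stroke at Sf2)
#1 stroke at J3  (J3: bond 3 brought flow, rest push out)
#5 stroke at J2  (C1 outputs effort q/C1)
#0 stroke at J1  (0-jn J2 has e-setter on 5)
#2 stroke at R1  (0-jn J1 has e-setter on 0)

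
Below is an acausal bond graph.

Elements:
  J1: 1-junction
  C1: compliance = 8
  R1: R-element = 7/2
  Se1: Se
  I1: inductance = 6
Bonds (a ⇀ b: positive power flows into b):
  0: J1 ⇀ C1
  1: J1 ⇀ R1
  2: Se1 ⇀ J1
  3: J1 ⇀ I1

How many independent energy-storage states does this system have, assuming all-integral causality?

#2 |J1  (Se1: effort source, stroke at far end)
#0 |J1  (prefer integral on C1)
#3 |I1  (prefer integral on I1)
#1 |J1  (J1 flow already set via bond 3)

2  (C1, I1 all integral)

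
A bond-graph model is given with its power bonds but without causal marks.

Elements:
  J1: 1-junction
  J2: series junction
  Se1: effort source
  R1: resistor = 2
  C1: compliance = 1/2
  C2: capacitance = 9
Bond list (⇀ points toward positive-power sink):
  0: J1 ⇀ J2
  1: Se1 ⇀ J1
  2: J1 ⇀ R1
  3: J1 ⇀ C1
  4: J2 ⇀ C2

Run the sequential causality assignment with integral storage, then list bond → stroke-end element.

β0 stroke→J1
β1 stroke→J1
β2 stroke→R1
β3 stroke→J1
β4 stroke→J2

b1 →J1  (Se1: effort source, stroke at far end)
b3 →J1  (C1 outputs effort q/C1)
b4 →J2  (C2 outputs effort q/C2)
b0 →J1  (only one flow-in slot at J2)
b2 →R1  (only one flow-in slot at J1)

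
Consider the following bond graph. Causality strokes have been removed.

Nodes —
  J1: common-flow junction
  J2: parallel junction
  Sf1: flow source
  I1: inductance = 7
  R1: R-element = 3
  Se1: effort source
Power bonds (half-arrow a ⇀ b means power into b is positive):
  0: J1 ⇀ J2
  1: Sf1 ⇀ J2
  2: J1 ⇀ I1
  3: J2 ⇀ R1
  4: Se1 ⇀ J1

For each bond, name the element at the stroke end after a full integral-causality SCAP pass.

β1 |Sf1  (Sf1 (Sf) sets flow on bond)
β4 |J1  (source Se1 imposes e)
β2 |I1  (I1 integral (f out))
β0 |J1  (J1 flow already set via bond 2)
β3 |J2  (closing 0-jn rule on J2)

β0 |J1
β1 |Sf1
β2 |I1
β3 |J2
β4 |J1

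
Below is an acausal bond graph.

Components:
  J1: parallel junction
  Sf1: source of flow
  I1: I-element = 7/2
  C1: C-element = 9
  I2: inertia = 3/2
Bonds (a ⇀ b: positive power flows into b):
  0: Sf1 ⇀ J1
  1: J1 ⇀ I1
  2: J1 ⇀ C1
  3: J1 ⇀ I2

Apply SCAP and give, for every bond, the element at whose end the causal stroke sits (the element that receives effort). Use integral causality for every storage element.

bond 0 stroke→Sf1
bond 1 stroke→I1
bond 2 stroke→J1
bond 3 stroke→I2

β0 stroke at Sf1  (Sf1: flow source, stroke at near end)
β1 stroke at I1  (prefer integral on I1)
β2 stroke at J1  (prefer integral on C1)
β3 stroke at I2  (0-jn J1 has e-setter on 2)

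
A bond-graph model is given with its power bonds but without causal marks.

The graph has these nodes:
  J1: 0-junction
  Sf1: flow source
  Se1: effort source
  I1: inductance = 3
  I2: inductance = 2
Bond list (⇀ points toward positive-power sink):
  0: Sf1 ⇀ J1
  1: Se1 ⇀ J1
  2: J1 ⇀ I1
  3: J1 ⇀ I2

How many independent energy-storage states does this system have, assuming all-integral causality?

β0 stroke→Sf1  (Sf1 (Sf) sets flow on bond)
β1 stroke→J1  (Se1 (Se) sets effort on bond)
β2 stroke→I1  (J1: bond 1 brought effort, rest push out)
β3 stroke→I2  (J1 effort already set via bond 1)

2  (I1, I2 all integral)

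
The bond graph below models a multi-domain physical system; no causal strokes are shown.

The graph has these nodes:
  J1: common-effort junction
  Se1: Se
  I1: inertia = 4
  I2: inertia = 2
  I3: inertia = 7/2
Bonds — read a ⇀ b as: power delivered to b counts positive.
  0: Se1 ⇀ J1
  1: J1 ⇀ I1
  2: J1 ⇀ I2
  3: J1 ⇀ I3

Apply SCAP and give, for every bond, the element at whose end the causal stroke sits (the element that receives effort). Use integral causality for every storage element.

bond 0 stroke at J1  (Se1 fixes effort; stroke away)
bond 1 stroke at I1  (J1 effort already set via bond 0)
bond 2 stroke at I2  (J1 effort already set via bond 0)
bond 3 stroke at I3  (0-jn J1 has e-setter on 0)

bond 0 stroke at J1
bond 1 stroke at I1
bond 2 stroke at I2
bond 3 stroke at I3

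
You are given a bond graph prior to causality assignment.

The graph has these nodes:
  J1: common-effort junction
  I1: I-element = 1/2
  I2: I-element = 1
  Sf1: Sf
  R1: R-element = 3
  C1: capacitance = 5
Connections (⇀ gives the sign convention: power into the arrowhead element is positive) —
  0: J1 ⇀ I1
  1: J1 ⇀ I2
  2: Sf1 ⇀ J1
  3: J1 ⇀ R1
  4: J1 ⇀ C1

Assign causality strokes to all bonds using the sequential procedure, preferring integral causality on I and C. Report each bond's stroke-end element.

bond 0 stroke→I1
bond 1 stroke→I2
bond 2 stroke→Sf1
bond 3 stroke→R1
bond 4 stroke→J1

b2 stroke→Sf1  (Sf1 fixes flow; stroke at Sf1)
b0 stroke→I1  (I1: I, integral causality)
b1 stroke→I2  (I2: I, integral causality)
b4 stroke→J1  (C1 outputs effort q/C1)
b3 stroke→R1  (common-e at J1 fixed by 4)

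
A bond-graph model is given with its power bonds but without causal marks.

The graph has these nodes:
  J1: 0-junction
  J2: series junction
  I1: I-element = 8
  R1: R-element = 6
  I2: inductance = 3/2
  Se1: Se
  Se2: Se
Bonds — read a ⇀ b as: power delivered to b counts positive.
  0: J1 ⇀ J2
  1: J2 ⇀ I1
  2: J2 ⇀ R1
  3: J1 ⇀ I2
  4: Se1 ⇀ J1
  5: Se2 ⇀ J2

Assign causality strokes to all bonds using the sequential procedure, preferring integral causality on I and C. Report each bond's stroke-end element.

bond 4 stroke→J1  (source Se1 imposes e)
bond 5 stroke→J2  (Se2: effort source, stroke at far end)
bond 0 stroke→J2  (J1 effort already set via bond 4)
bond 3 stroke→I2  (J1 effort already set via bond 4)
bond 1 stroke→I1  (I1 integral (f out))
bond 2 stroke→J2  (J2: bond 1 brought flow, rest push out)

b0 →J2
b1 →I1
b2 →J2
b3 →I2
b4 →J1
b5 →J2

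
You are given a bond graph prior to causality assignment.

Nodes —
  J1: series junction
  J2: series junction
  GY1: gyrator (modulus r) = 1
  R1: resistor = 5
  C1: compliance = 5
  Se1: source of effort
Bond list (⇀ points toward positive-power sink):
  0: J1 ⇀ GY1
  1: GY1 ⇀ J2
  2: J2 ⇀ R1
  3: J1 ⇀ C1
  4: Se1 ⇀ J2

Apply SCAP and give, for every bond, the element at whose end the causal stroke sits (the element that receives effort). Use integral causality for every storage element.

b4 stroke→J2  (Se1: effort source, stroke at far end)
b3 stroke→J1  (C1 outputs effort q/C1)
b0 stroke→GY1  (closing 1-jn rule on J1)
b1 stroke→GY1  (GY1: gyrator matches bond 0)
b2 stroke→J2  (common-f at J2 fixed by 1)

β0 →GY1
β1 →GY1
β2 →J2
β3 →J1
β4 →J2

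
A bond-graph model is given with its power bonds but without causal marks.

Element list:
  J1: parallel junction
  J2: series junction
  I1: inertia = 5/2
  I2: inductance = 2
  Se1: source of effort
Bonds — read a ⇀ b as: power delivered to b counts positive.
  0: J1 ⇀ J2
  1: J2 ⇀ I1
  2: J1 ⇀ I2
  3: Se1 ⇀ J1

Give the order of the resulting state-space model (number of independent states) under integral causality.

β3 |J1  (Se1 fixes effort; stroke away)
β0 |J2  (J1: bond 3 brought effort, rest push out)
β2 |I2  (common-e at J1 fixed by 3)
β1 |I1  (closing 1-jn rule on J2)

2  (I1, I2 all integral)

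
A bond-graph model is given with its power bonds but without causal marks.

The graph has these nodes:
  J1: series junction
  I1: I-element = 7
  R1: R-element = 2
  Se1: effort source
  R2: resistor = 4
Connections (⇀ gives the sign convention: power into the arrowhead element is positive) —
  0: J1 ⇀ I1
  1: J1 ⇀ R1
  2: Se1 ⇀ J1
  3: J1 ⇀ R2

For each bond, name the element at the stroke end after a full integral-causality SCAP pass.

bond 0 |I1
bond 1 |J1
bond 2 |J1
bond 3 |J1

β2 →J1  (Se1: effort source, stroke at far end)
β0 →I1  (prefer integral on I1)
β1 →J1  (common-f at J1 fixed by 0)
β3 →J1  (1-jn J1 has f-setter on 0)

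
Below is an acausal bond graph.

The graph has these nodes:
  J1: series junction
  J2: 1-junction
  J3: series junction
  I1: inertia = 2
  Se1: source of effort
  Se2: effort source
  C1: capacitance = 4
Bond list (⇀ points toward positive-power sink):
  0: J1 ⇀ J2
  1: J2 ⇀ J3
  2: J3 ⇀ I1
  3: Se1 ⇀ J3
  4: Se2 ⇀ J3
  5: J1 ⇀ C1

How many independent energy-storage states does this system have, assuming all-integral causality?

2  (C1, I1 all integral)

b3 →J3  (Se1 (Se) sets effort on bond)
b4 →J3  (Se2 fixes effort; stroke away)
b2 →I1  (I1 outputs flow p/I1)
b1 →J3  (J3 flow already set via bond 2)
b0 →J2  (1-jn J2 has f-setter on 1)
b5 →J1  (J1: bond 0 brought flow, rest push out)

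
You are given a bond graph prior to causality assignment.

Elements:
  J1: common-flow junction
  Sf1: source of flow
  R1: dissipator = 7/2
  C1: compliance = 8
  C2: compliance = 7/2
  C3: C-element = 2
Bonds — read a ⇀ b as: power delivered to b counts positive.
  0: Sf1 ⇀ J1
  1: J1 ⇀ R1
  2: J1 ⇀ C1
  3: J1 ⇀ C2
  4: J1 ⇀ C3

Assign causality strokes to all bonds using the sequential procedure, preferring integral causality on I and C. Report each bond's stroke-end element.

β0 |Sf1  (Sf1 fixes flow; stroke at Sf1)
β1 |J1  (J1: bond 0 brought flow, rest push out)
β2 |J1  (J1: bond 0 brought flow, rest push out)
β3 |J1  (1-jn J1 has f-setter on 0)
β4 |J1  (J1: bond 0 brought flow, rest push out)

β0 →Sf1
β1 →J1
β2 →J1
β3 →J1
β4 →J1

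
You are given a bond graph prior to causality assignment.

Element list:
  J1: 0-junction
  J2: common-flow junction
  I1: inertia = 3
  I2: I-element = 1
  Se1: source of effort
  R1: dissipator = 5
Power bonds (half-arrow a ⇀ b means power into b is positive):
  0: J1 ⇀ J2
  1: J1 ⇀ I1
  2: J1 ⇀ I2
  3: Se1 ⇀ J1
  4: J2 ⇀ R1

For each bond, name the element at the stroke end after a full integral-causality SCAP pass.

β0 stroke→J2
β1 stroke→I1
β2 stroke→I2
β3 stroke→J1
β4 stroke→R1

#3 stroke at J1  (Se1 fixes effort; stroke away)
#0 stroke at J2  (J1: bond 3 brought effort, rest push out)
#1 stroke at I1  (common-e at J1 fixed by 3)
#2 stroke at I2  (common-e at J1 fixed by 3)
#4 stroke at R1  (only one flow-in slot at J2)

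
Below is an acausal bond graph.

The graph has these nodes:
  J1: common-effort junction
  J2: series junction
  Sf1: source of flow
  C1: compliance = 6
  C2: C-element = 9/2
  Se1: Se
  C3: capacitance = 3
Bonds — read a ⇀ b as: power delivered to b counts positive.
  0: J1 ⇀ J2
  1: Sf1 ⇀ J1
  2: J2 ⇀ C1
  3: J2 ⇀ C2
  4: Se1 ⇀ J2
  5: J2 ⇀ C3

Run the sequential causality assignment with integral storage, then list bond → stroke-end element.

bond 0 |J1
bond 1 |Sf1
bond 2 |J2
bond 3 |J2
bond 4 |J2
bond 5 |J2

#1 |Sf1  (Sf1 fixes flow; stroke at Sf1)
#4 |J2  (Se1 fixes effort; stroke away)
#0 |J1  (closing 0-jn rule on J1)
#2 |J2  (1-jn J2 has f-setter on 0)
#3 |J2  (J2: bond 0 brought flow, rest push out)
#5 |J2  (J2: bond 0 brought flow, rest push out)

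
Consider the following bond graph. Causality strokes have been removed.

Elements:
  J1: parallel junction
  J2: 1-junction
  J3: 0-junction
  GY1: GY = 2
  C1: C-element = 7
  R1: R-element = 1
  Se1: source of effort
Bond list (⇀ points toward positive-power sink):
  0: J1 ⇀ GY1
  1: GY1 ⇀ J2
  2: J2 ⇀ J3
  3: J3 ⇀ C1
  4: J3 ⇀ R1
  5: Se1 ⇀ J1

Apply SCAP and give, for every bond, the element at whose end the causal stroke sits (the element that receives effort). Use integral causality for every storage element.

#5 |J1  (Se1 (Se) sets effort on bond)
#0 |GY1  (J1: bond 5 brought effort, rest push out)
#1 |GY1  (GY1: gyrator matches bond 0)
#2 |J2  (J2: bond 1 brought flow, rest push out)
#3 |J3  (prefer integral on C1)
#4 |R1  (common-e at J3 fixed by 3)

β0 stroke at GY1
β1 stroke at GY1
β2 stroke at J2
β3 stroke at J3
β4 stroke at R1
β5 stroke at J1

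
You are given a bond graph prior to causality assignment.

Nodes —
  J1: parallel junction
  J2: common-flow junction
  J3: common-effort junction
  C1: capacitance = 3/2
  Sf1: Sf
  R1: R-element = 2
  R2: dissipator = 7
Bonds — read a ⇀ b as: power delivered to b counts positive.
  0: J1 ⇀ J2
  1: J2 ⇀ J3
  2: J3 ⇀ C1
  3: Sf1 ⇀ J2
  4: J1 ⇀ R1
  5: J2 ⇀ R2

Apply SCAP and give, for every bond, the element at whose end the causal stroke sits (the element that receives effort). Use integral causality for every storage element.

bond 0 stroke at J2
bond 1 stroke at J2
bond 2 stroke at J3
bond 3 stroke at Sf1
bond 4 stroke at J1
bond 5 stroke at J2

b3 |Sf1  (source Sf1 imposes f)
b0 |J2  (J2 flow already set via bond 3)
b1 |J2  (common-f at J2 fixed by 3)
b5 |J2  (J2 flow already set via bond 3)
b2 |J3  (J3: last free bond brings effort in)
b4 |J1  (only one effort-in slot at J1)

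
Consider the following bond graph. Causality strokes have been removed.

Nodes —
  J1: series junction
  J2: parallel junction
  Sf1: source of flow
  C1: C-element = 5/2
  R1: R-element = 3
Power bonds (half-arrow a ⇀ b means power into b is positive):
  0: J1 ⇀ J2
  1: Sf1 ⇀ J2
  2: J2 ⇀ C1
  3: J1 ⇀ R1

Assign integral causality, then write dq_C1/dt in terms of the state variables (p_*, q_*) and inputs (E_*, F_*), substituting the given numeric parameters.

dq_C1/dt = F_Sf1 - 2*q_C1/15

b1 stroke→Sf1  (Sf1: flow source, stroke at near end)
b2 stroke→J2  (C1: C, integral causality)
b0 stroke→J1  (J2: bond 2 brought effort, rest push out)
b3 stroke→R1  (only one flow-in slot at J1)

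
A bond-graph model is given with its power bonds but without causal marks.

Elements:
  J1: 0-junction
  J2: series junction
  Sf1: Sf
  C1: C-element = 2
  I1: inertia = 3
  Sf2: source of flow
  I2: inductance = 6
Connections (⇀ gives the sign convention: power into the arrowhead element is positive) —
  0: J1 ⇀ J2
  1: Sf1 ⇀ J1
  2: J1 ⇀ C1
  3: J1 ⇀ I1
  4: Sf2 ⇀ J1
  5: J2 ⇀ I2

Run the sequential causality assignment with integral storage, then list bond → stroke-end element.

β1 stroke at Sf1  (Sf1 fixes flow; stroke at Sf1)
β4 stroke at Sf2  (source Sf2 imposes f)
β2 stroke at J1  (prefer integral on C1)
β0 stroke at J2  (J1: bond 2 brought effort, rest push out)
β3 stroke at I1  (J1: bond 2 brought effort, rest push out)
β5 stroke at I2  (J2: last free bond brings flow in)

b0 stroke at J2
b1 stroke at Sf1
b2 stroke at J1
b3 stroke at I1
b4 stroke at Sf2
b5 stroke at I2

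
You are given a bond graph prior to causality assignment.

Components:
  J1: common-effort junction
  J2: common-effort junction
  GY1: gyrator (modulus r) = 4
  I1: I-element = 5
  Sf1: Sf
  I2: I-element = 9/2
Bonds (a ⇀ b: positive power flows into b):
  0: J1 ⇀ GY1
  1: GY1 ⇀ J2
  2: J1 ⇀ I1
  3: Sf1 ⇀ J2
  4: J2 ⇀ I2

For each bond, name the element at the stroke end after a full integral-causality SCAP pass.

bond 3 |Sf1  (Sf1 fixes flow; stroke at Sf1)
bond 2 |I1  (I1 integral (f out))
bond 0 |J1  (closing 0-jn rule on J1)
bond 1 |J2  (GY1 both-in/both-out from 0)
bond 4 |I2  (0-jn J2 has e-setter on 1)

b0 →J1
b1 →J2
b2 →I1
b3 →Sf1
b4 →I2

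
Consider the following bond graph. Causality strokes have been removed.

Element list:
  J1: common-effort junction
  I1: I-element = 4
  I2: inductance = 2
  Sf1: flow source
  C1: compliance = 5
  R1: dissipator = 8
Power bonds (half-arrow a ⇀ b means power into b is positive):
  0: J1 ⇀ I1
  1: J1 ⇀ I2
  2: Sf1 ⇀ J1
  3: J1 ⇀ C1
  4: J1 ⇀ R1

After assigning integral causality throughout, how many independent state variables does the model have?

3  (C1, I1, I2 all integral)

β2 →Sf1  (source Sf1 imposes f)
β0 →I1  (I1 integral (f out))
β1 →I2  (I2: I, integral causality)
β3 →J1  (C1 integral (e out))
β4 →R1  (J1 effort already set via bond 3)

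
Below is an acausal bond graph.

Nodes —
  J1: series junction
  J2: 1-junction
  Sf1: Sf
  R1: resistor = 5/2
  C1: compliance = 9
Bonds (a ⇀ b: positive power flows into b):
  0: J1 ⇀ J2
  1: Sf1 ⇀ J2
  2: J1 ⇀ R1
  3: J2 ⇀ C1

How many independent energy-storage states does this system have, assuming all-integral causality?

#1 stroke→Sf1  (Sf1 (Sf) sets flow on bond)
#0 stroke→J2  (1-jn J2 has f-setter on 1)
#3 stroke→J2  (1-jn J2 has f-setter on 1)
#2 stroke→J1  (common-f at J1 fixed by 0)

1  (C1 all integral)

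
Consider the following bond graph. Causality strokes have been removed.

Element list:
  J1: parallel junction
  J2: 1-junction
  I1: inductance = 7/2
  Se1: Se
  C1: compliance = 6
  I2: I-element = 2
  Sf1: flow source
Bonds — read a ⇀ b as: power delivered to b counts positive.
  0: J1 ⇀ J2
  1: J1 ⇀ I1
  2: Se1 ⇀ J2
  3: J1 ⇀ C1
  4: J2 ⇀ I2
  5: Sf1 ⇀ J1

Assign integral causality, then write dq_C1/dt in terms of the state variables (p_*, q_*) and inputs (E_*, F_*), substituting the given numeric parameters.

dq_C1/dt = F_Sf1 - 2*p_I1/7 - p_I2/2

bond 2 stroke→J2  (Se1 fixes effort; stroke away)
bond 5 stroke→Sf1  (source Sf1 imposes f)
bond 1 stroke→I1  (I1 integral (f out))
bond 3 stroke→J1  (prefer integral on C1)
bond 0 stroke→J2  (J1 effort already set via bond 3)
bond 4 stroke→I2  (only one flow-in slot at J2)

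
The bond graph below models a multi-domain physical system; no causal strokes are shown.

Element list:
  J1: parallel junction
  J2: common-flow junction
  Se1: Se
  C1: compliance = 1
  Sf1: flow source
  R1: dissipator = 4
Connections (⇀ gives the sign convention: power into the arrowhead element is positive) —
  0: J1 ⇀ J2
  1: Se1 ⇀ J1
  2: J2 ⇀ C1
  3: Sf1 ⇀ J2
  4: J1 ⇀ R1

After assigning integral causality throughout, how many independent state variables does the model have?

1  (C1 all integral)

b1 stroke at J1  (source Se1 imposes e)
b3 stroke at Sf1  (Sf1 fixes flow; stroke at Sf1)
b0 stroke at J2  (0-jn J1 has e-setter on 1)
b4 stroke at R1  (common-e at J1 fixed by 1)
b2 stroke at J2  (J2: bond 3 brought flow, rest push out)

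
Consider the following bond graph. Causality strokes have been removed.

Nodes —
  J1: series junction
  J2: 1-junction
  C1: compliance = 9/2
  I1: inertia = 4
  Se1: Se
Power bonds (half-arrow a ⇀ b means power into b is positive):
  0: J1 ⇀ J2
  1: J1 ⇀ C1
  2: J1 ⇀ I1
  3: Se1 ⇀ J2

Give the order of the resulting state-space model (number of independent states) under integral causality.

2  (C1, I1 all integral)

b3 stroke→J2  (Se1: effort source, stroke at far end)
b0 stroke→J1  (only one flow-in slot at J2)
b1 stroke→J1  (C1: C, integral causality)
b2 stroke→I1  (closing 1-jn rule on J1)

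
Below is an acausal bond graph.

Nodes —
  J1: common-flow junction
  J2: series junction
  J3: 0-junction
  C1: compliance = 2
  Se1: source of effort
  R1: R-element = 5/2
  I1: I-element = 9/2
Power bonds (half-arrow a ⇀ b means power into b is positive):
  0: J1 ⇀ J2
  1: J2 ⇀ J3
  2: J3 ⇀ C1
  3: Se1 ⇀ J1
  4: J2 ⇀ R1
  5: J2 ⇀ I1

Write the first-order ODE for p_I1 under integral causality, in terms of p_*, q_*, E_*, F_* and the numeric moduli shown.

dp_I1/dt = E_Se1 - 5*p_I1/9 - q_C1/2

#3 stroke at J1  (Se1: effort source, stroke at far end)
#0 stroke at J2  (only one flow-in slot at J1)
#2 stroke at J3  (C1 outputs effort q/C1)
#1 stroke at J2  (common-e at J3 fixed by 2)
#5 stroke at I1  (I1 integral (f out))
#4 stroke at J2  (J2: bond 5 brought flow, rest push out)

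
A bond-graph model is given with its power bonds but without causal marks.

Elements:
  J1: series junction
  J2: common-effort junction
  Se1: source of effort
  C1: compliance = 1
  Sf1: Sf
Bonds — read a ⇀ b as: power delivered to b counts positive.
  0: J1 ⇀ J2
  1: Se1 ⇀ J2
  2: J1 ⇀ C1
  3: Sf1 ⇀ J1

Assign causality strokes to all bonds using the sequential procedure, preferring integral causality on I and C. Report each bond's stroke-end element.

#0 →J1
#1 →J2
#2 →J1
#3 →Sf1

bond 1 stroke at J2  (Se1: effort source, stroke at far end)
bond 3 stroke at Sf1  (Sf1 fixes flow; stroke at Sf1)
bond 0 stroke at J1  (J1: bond 3 brought flow, rest push out)
bond 2 stroke at J1  (J1: bond 3 brought flow, rest push out)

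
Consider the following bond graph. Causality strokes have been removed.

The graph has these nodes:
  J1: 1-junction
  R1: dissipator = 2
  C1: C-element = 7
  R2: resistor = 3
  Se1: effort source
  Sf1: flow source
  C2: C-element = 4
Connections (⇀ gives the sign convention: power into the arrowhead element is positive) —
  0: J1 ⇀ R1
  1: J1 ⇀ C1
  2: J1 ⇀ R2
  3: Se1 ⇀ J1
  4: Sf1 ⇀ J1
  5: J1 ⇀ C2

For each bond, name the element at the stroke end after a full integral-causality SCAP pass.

#3 stroke→J1  (Se1 fixes effort; stroke away)
#4 stroke→Sf1  (Sf1 (Sf) sets flow on bond)
#0 stroke→J1  (common-f at J1 fixed by 4)
#1 stroke→J1  (1-jn J1 has f-setter on 4)
#2 stroke→J1  (J1 flow already set via bond 4)
#5 stroke→J1  (1-jn J1 has f-setter on 4)

bond 0 stroke→J1
bond 1 stroke→J1
bond 2 stroke→J1
bond 3 stroke→J1
bond 4 stroke→Sf1
bond 5 stroke→J1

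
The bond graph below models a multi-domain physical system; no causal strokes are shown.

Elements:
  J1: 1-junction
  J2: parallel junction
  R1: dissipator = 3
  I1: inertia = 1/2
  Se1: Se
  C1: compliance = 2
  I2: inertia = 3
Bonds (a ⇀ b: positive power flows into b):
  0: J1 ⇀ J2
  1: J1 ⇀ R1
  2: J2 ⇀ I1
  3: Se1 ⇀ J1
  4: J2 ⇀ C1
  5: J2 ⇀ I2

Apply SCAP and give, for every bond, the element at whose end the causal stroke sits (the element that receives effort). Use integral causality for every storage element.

#3 |J1  (Se1: effort source, stroke at far end)
#2 |I1  (I1: I, integral causality)
#4 |J2  (C1 outputs effort q/C1)
#0 |J1  (common-e at J2 fixed by 4)
#5 |I2  (J2: bond 4 brought effort, rest push out)
#1 |R1  (J1: last free bond brings flow in)

β0 stroke at J1
β1 stroke at R1
β2 stroke at I1
β3 stroke at J1
β4 stroke at J2
β5 stroke at I2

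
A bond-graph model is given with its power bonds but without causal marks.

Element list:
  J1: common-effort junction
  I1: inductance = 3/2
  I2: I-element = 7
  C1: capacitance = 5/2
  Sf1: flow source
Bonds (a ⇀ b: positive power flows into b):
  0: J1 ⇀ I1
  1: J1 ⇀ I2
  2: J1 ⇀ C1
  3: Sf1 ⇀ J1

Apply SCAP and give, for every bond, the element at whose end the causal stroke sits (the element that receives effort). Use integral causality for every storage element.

#3 →Sf1  (Sf1: flow source, stroke at near end)
#0 →I1  (I1 integral (f out))
#1 →I2  (I2 integral (f out))
#2 →J1  (only one effort-in slot at J1)

bond 0 →I1
bond 1 →I2
bond 2 →J1
bond 3 →Sf1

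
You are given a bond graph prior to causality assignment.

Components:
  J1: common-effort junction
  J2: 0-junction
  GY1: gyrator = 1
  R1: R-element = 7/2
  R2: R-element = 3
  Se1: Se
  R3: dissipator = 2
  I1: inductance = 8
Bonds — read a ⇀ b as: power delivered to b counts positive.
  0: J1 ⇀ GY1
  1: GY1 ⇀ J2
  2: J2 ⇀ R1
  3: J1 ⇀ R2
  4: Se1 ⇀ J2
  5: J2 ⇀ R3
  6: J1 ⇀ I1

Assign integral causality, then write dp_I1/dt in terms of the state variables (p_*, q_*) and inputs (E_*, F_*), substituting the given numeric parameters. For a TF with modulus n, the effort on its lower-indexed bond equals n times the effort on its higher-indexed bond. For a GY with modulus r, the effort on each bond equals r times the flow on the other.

dp_I1/dt = -3*E_Se1 - 3*p_I1/8

bond 4 |J2  (source Se1 imposes e)
bond 1 |GY1  (common-e at J2 fixed by 4)
bond 2 |R1  (J2 effort already set via bond 4)
bond 5 |R3  (0-jn J2 has e-setter on 4)
bond 0 |GY1  (through GY1, causality inverts; strokes same side of GY1)
bond 6 |I1  (I1: I, integral causality)
bond 3 |J1  (closing 0-jn rule on J1)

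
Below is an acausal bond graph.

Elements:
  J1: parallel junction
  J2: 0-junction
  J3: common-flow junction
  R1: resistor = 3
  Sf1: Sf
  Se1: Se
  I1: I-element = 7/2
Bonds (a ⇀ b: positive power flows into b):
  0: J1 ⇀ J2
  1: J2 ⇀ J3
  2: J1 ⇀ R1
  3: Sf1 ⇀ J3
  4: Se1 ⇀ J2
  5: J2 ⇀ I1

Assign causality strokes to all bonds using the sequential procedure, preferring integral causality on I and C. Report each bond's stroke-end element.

#0 |J1
#1 |J3
#2 |R1
#3 |Sf1
#4 |J2
#5 |I1

#3 stroke at Sf1  (Sf1: flow source, stroke at near end)
#4 stroke at J2  (Se1 (Se) sets effort on bond)
#0 stroke at J1  (common-e at J2 fixed by 4)
#1 stroke at J3  (0-jn J2 has e-setter on 4)
#5 stroke at I1  (J2 effort already set via bond 4)
#2 stroke at R1  (common-e at J1 fixed by 0)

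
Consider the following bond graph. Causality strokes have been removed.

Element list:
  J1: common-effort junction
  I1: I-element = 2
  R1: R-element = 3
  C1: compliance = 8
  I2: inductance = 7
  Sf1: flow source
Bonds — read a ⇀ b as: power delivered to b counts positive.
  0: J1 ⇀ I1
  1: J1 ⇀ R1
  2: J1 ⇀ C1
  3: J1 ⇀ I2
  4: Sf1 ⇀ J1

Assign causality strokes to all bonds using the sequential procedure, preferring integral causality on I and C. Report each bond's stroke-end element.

bond 0 stroke→I1
bond 1 stroke→R1
bond 2 stroke→J1
bond 3 stroke→I2
bond 4 stroke→Sf1

β4 stroke at Sf1  (source Sf1 imposes f)
β0 stroke at I1  (I1 integral (f out))
β2 stroke at J1  (C1 outputs effort q/C1)
β1 stroke at R1  (J1: bond 2 brought effort, rest push out)
β3 stroke at I2  (0-jn J1 has e-setter on 2)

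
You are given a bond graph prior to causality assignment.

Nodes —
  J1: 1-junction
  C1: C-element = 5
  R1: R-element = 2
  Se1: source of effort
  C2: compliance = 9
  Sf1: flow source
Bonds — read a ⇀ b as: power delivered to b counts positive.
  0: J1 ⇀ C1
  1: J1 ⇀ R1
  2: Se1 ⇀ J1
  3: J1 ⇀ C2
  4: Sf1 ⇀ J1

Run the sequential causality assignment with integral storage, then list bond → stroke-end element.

#0 stroke at J1
#1 stroke at J1
#2 stroke at J1
#3 stroke at J1
#4 stroke at Sf1

β2 stroke at J1  (Se1 fixes effort; stroke away)
β4 stroke at Sf1  (Sf1 fixes flow; stroke at Sf1)
β0 stroke at J1  (J1: bond 4 brought flow, rest push out)
β1 stroke at J1  (J1 flow already set via bond 4)
β3 stroke at J1  (common-f at J1 fixed by 4)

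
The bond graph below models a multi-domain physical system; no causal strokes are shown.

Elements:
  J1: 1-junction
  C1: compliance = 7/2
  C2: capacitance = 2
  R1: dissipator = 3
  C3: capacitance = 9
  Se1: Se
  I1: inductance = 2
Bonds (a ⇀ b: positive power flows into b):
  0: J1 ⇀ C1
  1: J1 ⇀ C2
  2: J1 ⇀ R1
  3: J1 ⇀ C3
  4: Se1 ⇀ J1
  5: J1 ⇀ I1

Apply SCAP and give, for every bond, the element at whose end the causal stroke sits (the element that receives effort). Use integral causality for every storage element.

#4 →J1  (Se1 fixes effort; stroke away)
#0 →J1  (C1: C, integral causality)
#1 →J1  (C2: C, integral causality)
#3 →J1  (C3: C, integral causality)
#5 →I1  (prefer integral on I1)
#2 →J1  (J1 flow already set via bond 5)

#0 |J1
#1 |J1
#2 |J1
#3 |J1
#4 |J1
#5 |I1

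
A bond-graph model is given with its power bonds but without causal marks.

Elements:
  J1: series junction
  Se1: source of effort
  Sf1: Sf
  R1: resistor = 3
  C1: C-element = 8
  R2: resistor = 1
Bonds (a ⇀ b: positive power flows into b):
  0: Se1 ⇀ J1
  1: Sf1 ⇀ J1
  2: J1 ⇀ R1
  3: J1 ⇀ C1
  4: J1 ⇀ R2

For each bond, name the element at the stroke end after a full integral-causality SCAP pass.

b0 stroke→J1  (source Se1 imposes e)
b1 stroke→Sf1  (Sf1 fixes flow; stroke at Sf1)
b2 stroke→J1  (1-jn J1 has f-setter on 1)
b3 stroke→J1  (common-f at J1 fixed by 1)
b4 stroke→J1  (common-f at J1 fixed by 1)

b0 stroke→J1
b1 stroke→Sf1
b2 stroke→J1
b3 stroke→J1
b4 stroke→J1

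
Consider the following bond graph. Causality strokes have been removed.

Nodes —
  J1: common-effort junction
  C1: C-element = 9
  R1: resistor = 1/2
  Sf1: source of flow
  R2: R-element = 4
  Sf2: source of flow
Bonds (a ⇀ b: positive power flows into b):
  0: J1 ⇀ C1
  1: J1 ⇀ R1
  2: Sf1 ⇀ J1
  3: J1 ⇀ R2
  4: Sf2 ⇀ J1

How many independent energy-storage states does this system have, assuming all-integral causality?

#2 stroke at Sf1  (Sf1 (Sf) sets flow on bond)
#4 stroke at Sf2  (Sf2 (Sf) sets flow on bond)
#0 stroke at J1  (C1 integral (e out))
#1 stroke at R1  (0-jn J1 has e-setter on 0)
#3 stroke at R2  (0-jn J1 has e-setter on 0)

1  (C1 all integral)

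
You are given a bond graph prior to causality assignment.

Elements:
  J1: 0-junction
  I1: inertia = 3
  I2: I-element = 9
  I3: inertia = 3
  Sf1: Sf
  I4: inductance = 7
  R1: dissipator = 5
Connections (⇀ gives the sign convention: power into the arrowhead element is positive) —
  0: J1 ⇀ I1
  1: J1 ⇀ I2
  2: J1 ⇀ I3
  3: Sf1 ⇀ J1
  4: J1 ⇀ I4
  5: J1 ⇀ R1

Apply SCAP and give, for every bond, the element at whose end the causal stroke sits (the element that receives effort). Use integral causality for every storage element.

β0 stroke→I1
β1 stroke→I2
β2 stroke→I3
β3 stroke→Sf1
β4 stroke→I4
β5 stroke→J1

b3 stroke→Sf1  (Sf1 (Sf) sets flow on bond)
b0 stroke→I1  (I1 outputs flow p/I1)
b1 stroke→I2  (I2 integral (f out))
b2 stroke→I3  (I3: I, integral causality)
b4 stroke→I4  (I4 outputs flow p/I4)
b5 stroke→J1  (J1 needs exactly one e-in)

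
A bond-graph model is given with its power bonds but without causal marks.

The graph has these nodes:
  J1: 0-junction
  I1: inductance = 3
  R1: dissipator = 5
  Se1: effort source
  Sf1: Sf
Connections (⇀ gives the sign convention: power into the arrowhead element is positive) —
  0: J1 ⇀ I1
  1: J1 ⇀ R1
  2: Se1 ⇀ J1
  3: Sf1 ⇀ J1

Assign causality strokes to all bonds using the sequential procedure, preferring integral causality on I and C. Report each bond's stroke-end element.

#0 |I1
#1 |R1
#2 |J1
#3 |Sf1

β2 |J1  (Se1 fixes effort; stroke away)
β3 |Sf1  (Sf1: flow source, stroke at near end)
β0 |I1  (J1: bond 2 brought effort, rest push out)
β1 |R1  (common-e at J1 fixed by 2)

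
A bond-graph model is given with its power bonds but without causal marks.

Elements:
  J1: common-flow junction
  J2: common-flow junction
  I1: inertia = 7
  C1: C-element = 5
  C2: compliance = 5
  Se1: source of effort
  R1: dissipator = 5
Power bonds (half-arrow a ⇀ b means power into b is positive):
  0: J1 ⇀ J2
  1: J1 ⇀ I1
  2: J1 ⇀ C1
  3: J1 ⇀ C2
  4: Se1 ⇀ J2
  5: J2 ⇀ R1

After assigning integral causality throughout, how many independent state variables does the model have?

#4 →J2  (Se1 (Se) sets effort on bond)
#1 →I1  (I1: I, integral causality)
#0 →J1  (1-jn J1 has f-setter on 1)
#2 →J1  (J1: bond 1 brought flow, rest push out)
#3 →J1  (common-f at J1 fixed by 1)
#5 →J2  (J2 flow already set via bond 0)

3  (C1, C2, I1 all integral)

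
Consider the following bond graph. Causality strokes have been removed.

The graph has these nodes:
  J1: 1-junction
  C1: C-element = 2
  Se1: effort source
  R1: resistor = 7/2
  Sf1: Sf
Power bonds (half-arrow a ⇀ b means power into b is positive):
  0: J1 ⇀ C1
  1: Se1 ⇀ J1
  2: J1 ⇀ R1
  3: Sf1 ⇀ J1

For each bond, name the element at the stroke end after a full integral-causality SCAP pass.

#1 stroke→J1  (Se1 fixes effort; stroke away)
#3 stroke→Sf1  (Sf1: flow source, stroke at near end)
#0 stroke→J1  (J1: bond 3 brought flow, rest push out)
#2 stroke→J1  (common-f at J1 fixed by 3)

#0 stroke→J1
#1 stroke→J1
#2 stroke→J1
#3 stroke→Sf1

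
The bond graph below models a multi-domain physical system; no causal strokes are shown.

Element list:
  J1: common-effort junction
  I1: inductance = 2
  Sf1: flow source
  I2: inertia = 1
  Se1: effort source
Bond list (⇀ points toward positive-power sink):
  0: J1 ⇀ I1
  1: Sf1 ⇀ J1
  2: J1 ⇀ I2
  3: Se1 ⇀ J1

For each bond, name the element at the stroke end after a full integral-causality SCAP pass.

b0 →I1
b1 →Sf1
b2 →I2
b3 →J1

bond 1 →Sf1  (source Sf1 imposes f)
bond 3 →J1  (source Se1 imposes e)
bond 0 →I1  (J1 effort already set via bond 3)
bond 2 →I2  (0-jn J1 has e-setter on 3)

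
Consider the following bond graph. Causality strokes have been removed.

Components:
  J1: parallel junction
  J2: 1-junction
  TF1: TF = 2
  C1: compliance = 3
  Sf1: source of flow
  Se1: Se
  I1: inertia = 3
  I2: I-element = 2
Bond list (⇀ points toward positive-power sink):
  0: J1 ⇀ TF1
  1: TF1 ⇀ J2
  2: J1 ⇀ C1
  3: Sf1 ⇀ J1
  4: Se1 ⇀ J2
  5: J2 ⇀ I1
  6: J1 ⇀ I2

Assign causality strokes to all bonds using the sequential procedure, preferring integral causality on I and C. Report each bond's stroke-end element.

b3 →Sf1  (Sf1: flow source, stroke at near end)
b4 →J2  (Se1: effort source, stroke at far end)
b2 →J1  (C1 outputs effort q/C1)
b0 →TF1  (J1: bond 2 brought effort, rest push out)
b6 →I2  (J1: bond 2 brought effort, rest push out)
b1 →J2  (through TF1, causality passes straight; one stroke at TF1)
b5 →I1  (only one flow-in slot at J2)

β0 →TF1
β1 →J2
β2 →J1
β3 →Sf1
β4 →J2
β5 →I1
β6 →I2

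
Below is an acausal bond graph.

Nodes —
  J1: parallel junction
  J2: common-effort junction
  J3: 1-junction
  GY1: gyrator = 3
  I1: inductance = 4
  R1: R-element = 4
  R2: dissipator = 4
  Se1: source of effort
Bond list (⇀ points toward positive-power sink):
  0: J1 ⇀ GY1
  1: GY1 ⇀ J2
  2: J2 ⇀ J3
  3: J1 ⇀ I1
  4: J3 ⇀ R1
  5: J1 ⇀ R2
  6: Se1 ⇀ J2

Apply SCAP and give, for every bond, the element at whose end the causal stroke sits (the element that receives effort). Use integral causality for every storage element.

#6 stroke at J2  (source Se1 imposes e)
#1 stroke at GY1  (0-jn J2 has e-setter on 6)
#2 stroke at J3  (J2: bond 6 brought effort, rest push out)
#4 stroke at R1  (J3: last free bond brings flow in)
#0 stroke at GY1  (GY1: gyrator matches bond 1)
#3 stroke at I1  (I1 integral (f out))
#5 stroke at J1  (closing 0-jn rule on J1)

b0 stroke at GY1
b1 stroke at GY1
b2 stroke at J3
b3 stroke at I1
b4 stroke at R1
b5 stroke at J1
b6 stroke at J2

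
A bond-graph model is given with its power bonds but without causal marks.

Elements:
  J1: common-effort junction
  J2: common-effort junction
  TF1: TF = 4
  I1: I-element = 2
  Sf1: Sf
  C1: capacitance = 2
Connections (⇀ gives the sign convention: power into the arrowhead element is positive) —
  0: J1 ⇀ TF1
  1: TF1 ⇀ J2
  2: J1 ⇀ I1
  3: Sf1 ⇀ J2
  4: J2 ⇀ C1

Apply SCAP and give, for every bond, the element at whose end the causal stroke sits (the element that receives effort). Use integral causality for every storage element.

β3 |Sf1  (Sf1 (Sf) sets flow on bond)
β2 |I1  (I1 outputs flow p/I1)
β0 |J1  (J1: last free bond brings effort in)
β1 |TF1  (TF TF1: opposite of bond 0)
β4 |J2  (only one effort-in slot at J2)

bond 0 stroke at J1
bond 1 stroke at TF1
bond 2 stroke at I1
bond 3 stroke at Sf1
bond 4 stroke at J2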